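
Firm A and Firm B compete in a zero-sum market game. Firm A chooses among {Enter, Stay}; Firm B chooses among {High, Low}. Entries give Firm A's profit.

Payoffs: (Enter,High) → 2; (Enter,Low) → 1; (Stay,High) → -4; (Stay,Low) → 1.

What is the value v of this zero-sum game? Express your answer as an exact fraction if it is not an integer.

Row minima: Enter → 1, Stay → -4; maximin = 1.
Column maxima: High → 2, Low → 1; minimax = 1.
Since maximin = minimax = 1, there is a saddle point and the value is 1.

1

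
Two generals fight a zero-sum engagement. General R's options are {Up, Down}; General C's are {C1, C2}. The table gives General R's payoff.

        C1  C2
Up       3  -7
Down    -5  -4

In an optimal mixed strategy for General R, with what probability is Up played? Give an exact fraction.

1/11

Row minima: Up → -7, Down → -5; maximin = -5.
Column maxima: C1 → 3, C2 → -4; minimax = -4.
-5 ≠ -4, so there is no saddle point; optimal play is mixed.
Let General R play Up with probability p. Expected payoff against C1: 3p + (-5)(1−p) = 8p − 5; against C2: (-7)p + (-4)(1−p) = −3p − 4.
Setting these equal: 8p − 5 = −3p − 4 ⇒ 11p = 1 ⇒ p = 1/11, and the value is (8)·(1/11) − 5 = -47/11.
For General C: with q = P(C1), equating Up's and Down's payoffs gives 10q − 7 = −q − 4 ⇒ q = 3/11.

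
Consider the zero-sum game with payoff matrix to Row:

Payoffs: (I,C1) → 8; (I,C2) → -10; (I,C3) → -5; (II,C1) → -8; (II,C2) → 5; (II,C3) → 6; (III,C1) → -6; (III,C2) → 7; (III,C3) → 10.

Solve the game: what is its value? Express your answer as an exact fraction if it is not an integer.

Row minima: I → -10, II → -8, III → -6; maximin = -6.
Column maxima: C1 → 8, C2 → 7, C3 → 10; minimax = 7.
-6 ≠ 7, so there is no saddle point; optimal play is mixed.
II is strictly dominated by III, so Row never plays it.
C3 is strictly dominated by C2 (it gives Row strictly more in every row), so Column never plays it.
On the remaining 2×2 (I, III vs C1, C2):
Let Row play I with probability p. Expected payoff against C1: 8p + (-6)(1−p) = 14p − 6; against C2: (-10)p + 7(1−p) = −17p + 7.
Setting these equal: 14p − 6 = −17p + 7 ⇒ 31p = 13 ⇒ p = 13/31, and the value is (14)·(13/31) − 6 = -4/31.
For Column: with q = P(C1), equating I's and III's payoffs gives 18q − 10 = −13q + 7 ⇒ q = 17/31.

-4/31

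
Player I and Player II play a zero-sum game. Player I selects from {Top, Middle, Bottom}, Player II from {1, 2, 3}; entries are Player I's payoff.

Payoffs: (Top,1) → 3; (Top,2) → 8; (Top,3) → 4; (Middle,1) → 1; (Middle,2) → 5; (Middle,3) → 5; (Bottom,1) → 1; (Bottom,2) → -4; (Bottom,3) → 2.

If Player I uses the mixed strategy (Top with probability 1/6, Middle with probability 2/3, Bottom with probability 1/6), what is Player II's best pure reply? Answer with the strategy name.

1

If Player II plays 1, Player I's expected payoff is (1/6)·3 + (2/3)·1 + (1/6)·1 = 4/3.
If Player II plays 2, Player I's expected payoff is (1/6)·8 + (2/3)·5 + (1/6)·(-4) = 4.
If Player II plays 3, Player I's expected payoff is (1/6)·4 + (2/3)·5 + (1/6)·2 = 13/3.
Player II minimizes Player I's payoff; the smallest is 4/3, so the best response is 1.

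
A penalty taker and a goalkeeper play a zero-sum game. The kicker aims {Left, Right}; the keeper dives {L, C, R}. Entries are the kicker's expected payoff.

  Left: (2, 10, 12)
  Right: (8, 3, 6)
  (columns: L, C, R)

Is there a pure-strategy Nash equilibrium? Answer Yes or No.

No

Row minima: Left → 2, Right → 3; maximin = 3.
Column maxima: L → 8, C → 10, R → 12; minimax = 8.
3 ≠ 8, so no pure-strategy equilibrium exists.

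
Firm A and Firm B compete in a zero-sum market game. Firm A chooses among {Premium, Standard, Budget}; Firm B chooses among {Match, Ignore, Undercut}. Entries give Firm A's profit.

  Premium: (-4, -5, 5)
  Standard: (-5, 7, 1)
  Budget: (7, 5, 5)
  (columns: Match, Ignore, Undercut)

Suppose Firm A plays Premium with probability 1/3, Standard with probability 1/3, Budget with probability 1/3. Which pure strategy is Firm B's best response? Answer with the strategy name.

Match

If Firm B plays Match, Firm A's expected payoff is (1/3)·(-4) + (1/3)·(-5) + (1/3)·7 = -2/3.
If Firm B plays Ignore, Firm A's expected payoff is (1/3)·(-5) + (1/3)·7 + (1/3)·5 = 7/3.
If Firm B plays Undercut, Firm A's expected payoff is (1/3)·5 + (1/3)·1 + (1/3)·5 = 11/3.
Firm B minimizes Firm A's payoff; the smallest is -2/3, so the best response is Match.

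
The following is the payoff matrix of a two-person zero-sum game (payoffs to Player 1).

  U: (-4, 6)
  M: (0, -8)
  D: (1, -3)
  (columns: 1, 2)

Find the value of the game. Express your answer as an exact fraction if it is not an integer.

Row minima: U → -4, M → -8, D → -3; maximin = -3.
Column maxima: 1 → 1, 2 → 6; minimax = 1.
-3 ≠ 1, so there is no saddle point; optimal play is mixed.
M is strictly dominated by D, so Player 1 never plays it.
On the remaining 2×2 (U, D vs 1, 2):
Let Player 1 play U with probability p. Expected payoff against 1: (-4)p + 1(1−p) = −5p + 1; against 2: 6p + (-3)(1−p) = 9p − 3.
Setting these equal: −5p + 1 = 9p − 3 ⇒ −14p = -4 ⇒ p = 2/7, and the value is (-5)·(2/7) + 1 = -3/7.
For Player 2: with q = P(1), equating U's and D's payoffs gives −10q + 6 = 4q − 3 ⇒ q = 9/14.

-3/7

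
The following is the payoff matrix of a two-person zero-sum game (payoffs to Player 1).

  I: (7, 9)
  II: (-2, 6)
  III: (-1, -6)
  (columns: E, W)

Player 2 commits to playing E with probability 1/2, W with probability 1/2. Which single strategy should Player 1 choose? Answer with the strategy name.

Expected payoff of I: (1/2)·7 + (1/2)·9 = 8.
Expected payoff of II: (1/2)·(-2) + (1/2)·6 = 2.
Expected payoff of III: (1/2)·(-1) + (1/2)·(-6) = -7/2.
The largest is 8, so Player 1's best response is I.

I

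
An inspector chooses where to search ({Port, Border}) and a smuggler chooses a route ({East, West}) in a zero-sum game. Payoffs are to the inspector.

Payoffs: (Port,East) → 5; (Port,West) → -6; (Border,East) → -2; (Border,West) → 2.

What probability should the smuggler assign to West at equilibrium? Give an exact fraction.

7/15

Row minima: Port → -6, Border → -2; maximin = -2.
Column maxima: East → 5, West → 2; minimax = 2.
-2 ≠ 2, so there is no saddle point; optimal play is mixed.
Let the inspector play Port with probability p. Expected payoff against East: 5p + (-2)(1−p) = 7p − 2; against West: (-6)p + 2(1−p) = −8p + 2.
Setting these equal: 7p − 2 = −8p + 2 ⇒ 15p = 4 ⇒ p = 4/15, and the value is (7)·(4/15) − 2 = -2/15.
For the smuggler: with q = P(East), equating Port's and Border's payoffs gives 11q − 6 = −4q + 2 ⇒ q = 8/15.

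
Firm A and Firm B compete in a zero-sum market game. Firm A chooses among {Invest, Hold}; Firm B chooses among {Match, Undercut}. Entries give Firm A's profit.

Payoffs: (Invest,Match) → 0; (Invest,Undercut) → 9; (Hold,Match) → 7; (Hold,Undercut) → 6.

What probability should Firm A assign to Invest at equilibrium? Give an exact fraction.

Row minima: Invest → 0, Hold → 6; maximin = 6.
Column maxima: Match → 7, Undercut → 9; minimax = 7.
6 ≠ 7, so there is no saddle point; optimal play is mixed.
Let Firm A play Invest with probability p. Expected payoff against Match: 0p + 7(1−p) = −7p + 7; against Undercut: 9p + 6(1−p) = 3p + 6.
Setting these equal: −7p + 7 = 3p + 6 ⇒ −10p = -1 ⇒ p = 1/10, and the value is (-7)·(1/10) + 7 = 63/10.
For Firm B: with q = P(Match), equating Invest's and Hold's payoffs gives −9q + 9 = q + 6 ⇒ q = 3/10.

1/10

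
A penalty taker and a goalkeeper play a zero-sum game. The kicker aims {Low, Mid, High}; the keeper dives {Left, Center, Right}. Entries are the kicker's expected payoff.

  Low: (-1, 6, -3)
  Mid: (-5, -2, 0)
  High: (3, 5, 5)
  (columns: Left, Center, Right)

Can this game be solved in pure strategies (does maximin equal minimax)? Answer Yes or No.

Row minima: Low → -3, Mid → -5, High → 3; maximin = 3.
Column maxima: Left → 3, Center → 6, Right → 5; minimax = 3.
maximin = minimax = 3, so a saddle point exists.

Yes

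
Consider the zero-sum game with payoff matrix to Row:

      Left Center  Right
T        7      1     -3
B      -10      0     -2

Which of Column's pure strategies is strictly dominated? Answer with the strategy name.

Center

Right holds Row's payoff strictly below Center in every row: -3 < 1, -2 < 0.
So Center is strictly dominated for Column.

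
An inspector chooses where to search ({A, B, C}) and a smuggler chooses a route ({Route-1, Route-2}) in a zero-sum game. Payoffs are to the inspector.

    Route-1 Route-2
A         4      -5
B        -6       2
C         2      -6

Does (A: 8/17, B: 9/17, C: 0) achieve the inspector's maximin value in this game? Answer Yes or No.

Yes

Against Route-1 this mix gives (8/17)·4 + (9/17)·(-6) = -22/17.
Against Route-2 this mix gives (8/17)·(-5) + (9/17)·2 = -22/17.
All of the smuggler's active replies (Route-1, Route-2) yield -22/17, and no column does worse for the inspector. The mix makes the smuggler indifferent and guarantees -22/17, so it is optimal.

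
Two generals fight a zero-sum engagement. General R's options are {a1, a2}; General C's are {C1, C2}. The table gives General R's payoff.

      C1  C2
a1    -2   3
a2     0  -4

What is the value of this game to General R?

Row minima: a1 → -2, a2 → -4; maximin = -2.
Column maxima: C1 → 0, C2 → 3; minimax = 0.
-2 ≠ 0, so there is no saddle point; optimal play is mixed.
Let General R play a1 with probability p. Expected payoff against C1: (-2)p + 0(1−p) = −2p; against C2: 3p + (-4)(1−p) = 7p − 4.
Setting these equal: −2p = 7p − 4 ⇒ −9p = -4 ⇒ p = 4/9, and the value is (-2)·(4/9) = -8/9.
For General C: with q = P(C1), equating a1's and a2's payoffs gives −5q + 3 = 4q − 4 ⇒ q = 7/9.

-8/9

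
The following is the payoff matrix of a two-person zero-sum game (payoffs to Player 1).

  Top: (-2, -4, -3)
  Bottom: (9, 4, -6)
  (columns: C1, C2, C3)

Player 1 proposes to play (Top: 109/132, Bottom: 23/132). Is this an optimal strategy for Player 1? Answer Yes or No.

No

Against C1 this mix gives (109/132)·(-2) + (23/132)·9 = -1/12.
Against C2 this mix gives (109/132)·(-4) + (23/132)·4 = -86/33.
Against C3 this mix gives (109/132)·(-3) + (23/132)·(-6) = -155/44.
Player 2 will play C3, holding Player 1 to -155/44. Shifting weight toward the row that does better against C3 would raise this floor (the equalizing mix achieves -36/11 against both C3 and C2), so the proposed strategy is not optimal.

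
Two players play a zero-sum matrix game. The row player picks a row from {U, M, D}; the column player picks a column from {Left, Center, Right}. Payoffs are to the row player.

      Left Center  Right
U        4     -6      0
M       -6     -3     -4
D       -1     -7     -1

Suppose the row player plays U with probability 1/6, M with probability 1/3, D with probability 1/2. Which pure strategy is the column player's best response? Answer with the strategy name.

If the column player plays Left, the row player's expected payoff is (1/6)·4 + (1/3)·(-6) + (1/2)·(-1) = -11/6.
If the column player plays Center, the row player's expected payoff is (1/6)·(-6) + (1/3)·(-3) + (1/2)·(-7) = -11/2.
If the column player plays Right, the row player's expected payoff is (1/6)·0 + (1/3)·(-4) + (1/2)·(-1) = -11/6.
The column player minimizes the row player's payoff; the smallest is -11/2, so the best response is Center.

Center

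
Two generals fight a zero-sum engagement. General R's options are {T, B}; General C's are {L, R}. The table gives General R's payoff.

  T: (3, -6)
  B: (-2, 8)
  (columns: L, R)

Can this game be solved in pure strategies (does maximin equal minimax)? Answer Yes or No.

Row minima: T → -6, B → -2; maximin = -2.
Column maxima: L → 3, R → 8; minimax = 3.
-2 ≠ 3, so no pure-strategy equilibrium exists.

No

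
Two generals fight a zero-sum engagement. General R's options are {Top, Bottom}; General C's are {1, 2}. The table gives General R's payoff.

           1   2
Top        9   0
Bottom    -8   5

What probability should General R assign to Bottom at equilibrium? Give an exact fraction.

9/22

Row minima: Top → 0, Bottom → -8; maximin = 0.
Column maxima: 1 → 9, 2 → 5; minimax = 5.
0 ≠ 5, so there is no saddle point; optimal play is mixed.
Let General R play Top with probability p. Expected payoff against 1: 9p + (-8)(1−p) = 17p − 8; against 2: 0p + 5(1−p) = −5p + 5.
Setting these equal: 17p − 8 = −5p + 5 ⇒ 22p = 13 ⇒ p = 13/22, and the value is (17)·(13/22) − 8 = 45/22.
For General C: with q = P(1), equating Top's and Bottom's payoffs gives 9q = −13q + 5 ⇒ q = 5/22.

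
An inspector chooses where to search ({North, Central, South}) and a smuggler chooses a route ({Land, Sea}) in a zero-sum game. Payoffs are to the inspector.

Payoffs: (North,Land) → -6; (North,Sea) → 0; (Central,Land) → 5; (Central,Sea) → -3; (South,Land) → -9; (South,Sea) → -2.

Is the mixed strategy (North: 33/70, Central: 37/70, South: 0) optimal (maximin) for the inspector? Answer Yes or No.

No

Against Land this mix gives (33/70)·(-6) + (37/70)·5 = -13/70.
Against Sea this mix gives (33/70)·0 + (37/70)·(-3) = -111/70.
The smuggler will play Sea, holding the inspector to -111/70. Shifting weight toward the row that does better against Sea would raise this floor (the equalizing mix achieves -9/7 against both Sea and Land), so the proposed strategy is not optimal.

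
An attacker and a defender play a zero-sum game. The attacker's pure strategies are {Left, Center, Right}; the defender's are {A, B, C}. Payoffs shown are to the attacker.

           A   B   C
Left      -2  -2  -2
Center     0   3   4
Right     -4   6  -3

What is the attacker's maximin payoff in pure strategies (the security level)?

0

Row minima: Left → -2, Center → 0, Right → -4.
The best of these is 0.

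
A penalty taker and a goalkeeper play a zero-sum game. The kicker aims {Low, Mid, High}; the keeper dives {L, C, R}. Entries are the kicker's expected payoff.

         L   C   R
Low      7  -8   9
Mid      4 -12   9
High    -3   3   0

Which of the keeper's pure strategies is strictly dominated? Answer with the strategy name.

L holds the kicker's payoff strictly below R in every row: 7 < 9, 4 < 9, -3 < 0.
So R is strictly dominated for the keeper.

R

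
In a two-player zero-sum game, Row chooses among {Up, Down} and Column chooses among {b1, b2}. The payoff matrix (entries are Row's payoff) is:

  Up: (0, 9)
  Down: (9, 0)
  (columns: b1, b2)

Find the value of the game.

Row minima: Up → 0, Down → 0; maximin = 0.
Column maxima: b1 → 9, b2 → 9; minimax = 9.
0 ≠ 9, so there is no saddle point; optimal play is mixed.
Let Row play Up with probability p. Expected payoff against b1: 0p + 9(1−p) = −9p + 9; against b2: 9p + 0(1−p) = 9p.
Setting these equal: −9p + 9 = 9p ⇒ −18p = -9 ⇒ p = 1/2, and the value is (-9)·(1/2) + 9 = 9/2.
For Column: with q = P(b1), equating Up's and Down's payoffs gives −9q + 9 = 9q ⇒ q = 1/2.

9/2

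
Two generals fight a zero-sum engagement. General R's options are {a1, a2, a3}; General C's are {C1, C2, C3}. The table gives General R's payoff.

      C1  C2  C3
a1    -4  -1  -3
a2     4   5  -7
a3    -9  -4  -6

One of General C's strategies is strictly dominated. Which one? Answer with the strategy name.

C2

C1 holds General R's payoff strictly below C2 in every row: -4 < -1, 4 < 5, -9 < -4.
So C2 is strictly dominated for General C.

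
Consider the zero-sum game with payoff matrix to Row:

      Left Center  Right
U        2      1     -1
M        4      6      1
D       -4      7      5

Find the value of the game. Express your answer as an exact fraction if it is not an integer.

2

Row minima: U → -1, M → 1, D → -4; maximin = 1.
Column maxima: Left → 4, Center → 7, Right → 5; minimax = 4.
1 ≠ 4, so there is no saddle point; optimal play is mixed.
U is strictly dominated by M, so Row never plays it.
With U eliminated, Center is strictly dominated by Left (it gives Row strictly more in every remaining row), so Column never plays it.
On the remaining 2×2 (M, D vs Left, Right):
Let Row play M with probability p. Expected payoff against Left: 4p + (-4)(1−p) = 8p − 4; against Right: 1p + 5(1−p) = −4p + 5.
Setting these equal: 8p − 4 = −4p + 5 ⇒ 12p = 9 ⇒ p = 3/4, and the value is (8)·(3/4) − 4 = 2.
For Column: with q = P(Left), equating M's and D's payoffs gives 3q + 1 = −9q + 5 ⇒ q = 1/3.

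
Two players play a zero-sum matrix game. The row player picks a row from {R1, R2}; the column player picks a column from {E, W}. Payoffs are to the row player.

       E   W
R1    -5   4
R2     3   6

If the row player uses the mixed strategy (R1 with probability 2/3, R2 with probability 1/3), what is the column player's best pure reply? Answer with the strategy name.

If the column player plays E, the row player's expected payoff is (2/3)·(-5) + (1/3)·3 = -7/3.
If the column player plays W, the row player's expected payoff is (2/3)·4 + (1/3)·6 = 14/3.
The column player minimizes the row player's payoff; the smallest is -7/3, so the best response is E.

E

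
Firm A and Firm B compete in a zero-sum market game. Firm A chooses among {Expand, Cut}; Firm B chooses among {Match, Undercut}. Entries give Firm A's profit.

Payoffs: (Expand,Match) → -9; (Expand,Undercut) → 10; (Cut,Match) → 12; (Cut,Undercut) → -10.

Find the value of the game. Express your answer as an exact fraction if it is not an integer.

30/41

Row minima: Expand → -9, Cut → -10; maximin = -9.
Column maxima: Match → 12, Undercut → 10; minimax = 10.
-9 ≠ 10, so there is no saddle point; optimal play is mixed.
Let Firm A play Expand with probability p. Expected payoff against Match: (-9)p + 12(1−p) = −21p + 12; against Undercut: 10p + (-10)(1−p) = 20p − 10.
Setting these equal: −21p + 12 = 20p − 10 ⇒ −41p = -22 ⇒ p = 22/41, and the value is (-21)·(22/41) + 12 = 30/41.
For Firm B: with q = P(Match), equating Expand's and Cut's payoffs gives −19q + 10 = 22q − 10 ⇒ q = 20/41.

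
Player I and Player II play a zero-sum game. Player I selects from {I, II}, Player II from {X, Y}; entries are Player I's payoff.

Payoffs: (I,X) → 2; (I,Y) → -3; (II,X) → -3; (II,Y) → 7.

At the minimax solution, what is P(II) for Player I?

Row minima: I → -3, II → -3; maximin = -3.
Column maxima: X → 2, Y → 7; minimax = 2.
-3 ≠ 2, so there is no saddle point; optimal play is mixed.
Let Player I play I with probability p. Expected payoff against X: 2p + (-3)(1−p) = 5p − 3; against Y: (-3)p + 7(1−p) = −10p + 7.
Setting these equal: 5p − 3 = −10p + 7 ⇒ 15p = 10 ⇒ p = 2/3, and the value is (5)·(2/3) − 3 = 1/3.
For Player II: with q = P(X), equating I's and II's payoffs gives 5q − 3 = −10q + 7 ⇒ q = 2/3.

1/3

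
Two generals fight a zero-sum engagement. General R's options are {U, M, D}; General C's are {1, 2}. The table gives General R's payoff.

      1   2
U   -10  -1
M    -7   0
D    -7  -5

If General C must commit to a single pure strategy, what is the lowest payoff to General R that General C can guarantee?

Column maxima: 1 → -7, 2 → 0.
The smallest of these is -7.

-7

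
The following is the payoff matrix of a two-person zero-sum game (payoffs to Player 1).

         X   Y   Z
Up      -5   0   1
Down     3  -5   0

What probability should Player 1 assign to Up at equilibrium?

8/13

Row minima: Up → -5, Down → -5; maximin = -5.
Column maxima: X → 3, Y → 0, Z → 1; minimax = 0.
-5 ≠ 0, so there is no saddle point; optimal play is mixed.
Z is strictly dominated by Y (it gives Player 1 strictly more in every row), so Player 2 never plays it.
On the remaining 2×2 (Up, Down vs X, Y):
Let Player 1 play Up with probability p. Expected payoff against X: (-5)p + 3(1−p) = −8p + 3; against Y: 0p + (-5)(1−p) = 5p − 5.
Setting these equal: −8p + 3 = 5p − 5 ⇒ −13p = -8 ⇒ p = 8/13, and the value is (-8)·(8/13) + 3 = -25/13.
For Player 2: with q = P(X), equating Up's and Down's payoffs gives −5q = 8q − 5 ⇒ q = 5/13.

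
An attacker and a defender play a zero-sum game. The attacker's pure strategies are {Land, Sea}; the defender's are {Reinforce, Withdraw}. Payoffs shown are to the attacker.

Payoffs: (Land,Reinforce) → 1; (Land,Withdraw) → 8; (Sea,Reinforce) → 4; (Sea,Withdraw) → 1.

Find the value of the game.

Row minima: Land → 1, Sea → 1; maximin = 1.
Column maxima: Reinforce → 4, Withdraw → 8; minimax = 4.
1 ≠ 4, so there is no saddle point; optimal play is mixed.
Let the attacker play Land with probability p. Expected payoff against Reinforce: 1p + 4(1−p) = −3p + 4; against Withdraw: 8p + 1(1−p) = 7p + 1.
Setting these equal: −3p + 4 = 7p + 1 ⇒ −10p = -3 ⇒ p = 3/10, and the value is (-3)·(3/10) + 4 = 31/10.
For the defender: with q = P(Reinforce), equating Land's and Sea's payoffs gives −7q + 8 = 3q + 1 ⇒ q = 7/10.

31/10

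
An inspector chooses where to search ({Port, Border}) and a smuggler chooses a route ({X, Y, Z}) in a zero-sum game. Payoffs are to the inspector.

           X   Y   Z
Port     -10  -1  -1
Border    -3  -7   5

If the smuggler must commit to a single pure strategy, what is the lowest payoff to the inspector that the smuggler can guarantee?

-3

Column maxima: X → -3, Y → -1, Z → 5.
The smallest of these is -3.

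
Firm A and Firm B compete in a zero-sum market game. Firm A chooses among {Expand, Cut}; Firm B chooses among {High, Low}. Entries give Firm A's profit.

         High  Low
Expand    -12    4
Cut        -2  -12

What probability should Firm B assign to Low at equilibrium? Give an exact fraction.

Row minima: Expand → -12, Cut → -12; maximin = -12.
Column maxima: High → -2, Low → 4; minimax = -2.
-12 ≠ -2, so there is no saddle point; optimal play is mixed.
Let Firm A play Expand with probability p. Expected payoff against High: (-12)p + (-2)(1−p) = −10p − 2; against Low: 4p + (-12)(1−p) = 16p − 12.
Setting these equal: −10p − 2 = 16p − 12 ⇒ −26p = -10 ⇒ p = 5/13, and the value is (-10)·(5/13) − 2 = -76/13.
For Firm B: with q = P(High), equating Expand's and Cut's payoffs gives −16q + 4 = 10q − 12 ⇒ q = 8/13.

5/13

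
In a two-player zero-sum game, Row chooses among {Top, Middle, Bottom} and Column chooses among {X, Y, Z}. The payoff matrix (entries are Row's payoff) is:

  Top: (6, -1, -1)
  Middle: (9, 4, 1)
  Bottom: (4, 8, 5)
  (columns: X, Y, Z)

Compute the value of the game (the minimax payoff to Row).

Row minima: Top → -1, Middle → 1, Bottom → 4; maximin = 4.
Column maxima: X → 9, Y → 8, Z → 5; minimax = 5.
4 ≠ 5, so there is no saddle point; optimal play is mixed.
Top is strictly dominated by Middle, so Row never plays it.
With Top eliminated, Y is strictly dominated by Z (it gives Row strictly more in every remaining row), so Column never plays it.
On the remaining 2×2 (Middle, Bottom vs X, Z):
Let Row play Middle with probability p. Expected payoff against X: 9p + 4(1−p) = 5p + 4; against Z: 1p + 5(1−p) = −4p + 5.
Setting these equal: 5p + 4 = −4p + 5 ⇒ 9p = 1 ⇒ p = 1/9, and the value is (5)·(1/9) + 4 = 41/9.
For Column: with q = P(X), equating Middle's and Bottom's payoffs gives 8q + 1 = −q + 5 ⇒ q = 4/9.

41/9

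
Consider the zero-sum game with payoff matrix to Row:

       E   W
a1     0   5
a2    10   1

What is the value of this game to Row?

25/7

Row minima: a1 → 0, a2 → 1; maximin = 1.
Column maxima: E → 10, W → 5; minimax = 5.
1 ≠ 5, so there is no saddle point; optimal play is mixed.
Let Row play a1 with probability p. Expected payoff against E: 0p + 10(1−p) = −10p + 10; against W: 5p + 1(1−p) = 4p + 1.
Setting these equal: −10p + 10 = 4p + 1 ⇒ −14p = -9 ⇒ p = 9/14, and the value is (-10)·(9/14) + 10 = 25/7.
For Column: with q = P(E), equating a1's and a2's payoffs gives −5q + 5 = 9q + 1 ⇒ q = 2/7.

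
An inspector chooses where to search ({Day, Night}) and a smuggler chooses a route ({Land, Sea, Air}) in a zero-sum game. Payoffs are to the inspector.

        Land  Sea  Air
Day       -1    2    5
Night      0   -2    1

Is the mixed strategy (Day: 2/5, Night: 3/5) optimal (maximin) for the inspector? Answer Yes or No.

Yes

Against Land this mix gives (2/5)·(-1) + (3/5)·0 = -2/5.
Against Sea this mix gives (2/5)·2 + (3/5)·(-2) = -2/5.
Against Air this mix gives (2/5)·5 + (3/5)·1 = 13/5.
All of the smuggler's active replies (Land, Sea) yield -2/5, and no column does worse for the inspector. The mix makes the smuggler indifferent and guarantees -2/5, so it is optimal.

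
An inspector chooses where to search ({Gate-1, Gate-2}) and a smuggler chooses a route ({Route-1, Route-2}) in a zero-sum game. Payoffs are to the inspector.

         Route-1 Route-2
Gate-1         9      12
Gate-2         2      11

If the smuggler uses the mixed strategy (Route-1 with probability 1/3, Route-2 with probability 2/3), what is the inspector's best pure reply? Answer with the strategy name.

Expected payoff of Gate-1: (1/3)·9 + (2/3)·12 = 11.
Expected payoff of Gate-2: (1/3)·2 + (2/3)·11 = 8.
The largest is 11, so the inspector's best response is Gate-1.

Gate-1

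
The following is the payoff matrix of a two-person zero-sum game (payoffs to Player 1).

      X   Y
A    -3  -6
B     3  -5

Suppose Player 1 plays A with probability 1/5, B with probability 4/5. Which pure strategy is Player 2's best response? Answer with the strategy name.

If Player 2 plays X, Player 1's expected payoff is (1/5)·(-3) + (4/5)·3 = 9/5.
If Player 2 plays Y, Player 1's expected payoff is (1/5)·(-6) + (4/5)·(-5) = -26/5.
Player 2 minimizes Player 1's payoff; the smallest is -26/5, so the best response is Y.

Y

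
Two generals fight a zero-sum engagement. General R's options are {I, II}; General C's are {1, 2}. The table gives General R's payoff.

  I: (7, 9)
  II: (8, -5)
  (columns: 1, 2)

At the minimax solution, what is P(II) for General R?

2/15

Row minima: I → 7, II → -5; maximin = 7.
Column maxima: 1 → 8, 2 → 9; minimax = 8.
7 ≠ 8, so there is no saddle point; optimal play is mixed.
Let General R play I with probability p. Expected payoff against 1: 7p + 8(1−p) = −p + 8; against 2: 9p + (-5)(1−p) = 14p − 5.
Setting these equal: −p + 8 = 14p − 5 ⇒ −15p = -13 ⇒ p = 13/15, and the value is (-1)·(13/15) + 8 = 107/15.
For General C: with q = P(1), equating I's and II's payoffs gives −2q + 9 = 13q − 5 ⇒ q = 14/15.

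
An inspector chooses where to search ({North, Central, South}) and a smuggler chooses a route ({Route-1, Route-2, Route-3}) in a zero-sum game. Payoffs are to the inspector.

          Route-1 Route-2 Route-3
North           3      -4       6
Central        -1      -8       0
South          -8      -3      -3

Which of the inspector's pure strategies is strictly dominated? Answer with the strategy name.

North gives a strictly higher payoff than Central against every column: 3 > -1, -4 > -8, 6 > 0.
So Central is strictly dominated and the inspector never plays it.

Central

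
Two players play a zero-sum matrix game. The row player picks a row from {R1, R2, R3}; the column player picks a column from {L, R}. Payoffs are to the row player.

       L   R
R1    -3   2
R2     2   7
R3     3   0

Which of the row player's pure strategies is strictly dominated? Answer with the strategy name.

R1

R2 gives a strictly higher payoff than R1 against every column: 2 > -3, 7 > 2.
So R1 is strictly dominated and the row player never plays it.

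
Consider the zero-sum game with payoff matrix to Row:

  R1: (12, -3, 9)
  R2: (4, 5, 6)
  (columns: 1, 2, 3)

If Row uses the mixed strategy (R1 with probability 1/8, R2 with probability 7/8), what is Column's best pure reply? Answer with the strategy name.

If Column plays 1, Row's expected payoff is (1/8)·12 + (7/8)·4 = 5.
If Column plays 2, Row's expected payoff is (1/8)·(-3) + (7/8)·5 = 4.
If Column plays 3, Row's expected payoff is (1/8)·9 + (7/8)·6 = 51/8.
Column minimizes Row's payoff; the smallest is 4, so the best response is 2.

2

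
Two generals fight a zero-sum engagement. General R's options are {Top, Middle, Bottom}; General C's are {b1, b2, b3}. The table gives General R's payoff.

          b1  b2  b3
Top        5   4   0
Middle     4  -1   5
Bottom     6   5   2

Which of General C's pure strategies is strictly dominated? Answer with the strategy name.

b1

b2 holds General R's payoff strictly below b1 in every row: 4 < 5, -1 < 4, 5 < 6.
So b1 is strictly dominated for General C.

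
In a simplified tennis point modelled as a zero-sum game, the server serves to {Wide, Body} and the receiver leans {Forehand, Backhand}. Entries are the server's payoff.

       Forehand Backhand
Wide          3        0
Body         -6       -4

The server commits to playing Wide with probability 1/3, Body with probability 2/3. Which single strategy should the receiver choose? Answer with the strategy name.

If the receiver plays Forehand, the server's expected payoff is (1/3)·3 + (2/3)·(-6) = -3.
If the receiver plays Backhand, the server's expected payoff is (1/3)·0 + (2/3)·(-4) = -8/3.
The receiver minimizes the server's payoff; the smallest is -3, so the best response is Forehand.

Forehand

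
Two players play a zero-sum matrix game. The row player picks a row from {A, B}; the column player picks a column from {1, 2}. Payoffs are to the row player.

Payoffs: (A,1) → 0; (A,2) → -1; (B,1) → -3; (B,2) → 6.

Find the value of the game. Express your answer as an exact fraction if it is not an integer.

Row minima: A → -1, B → -3; maximin = -1.
Column maxima: 1 → 0, 2 → 6; minimax = 0.
-1 ≠ 0, so there is no saddle point; optimal play is mixed.
Let the row player play A with probability p. Expected payoff against 1: 0p + (-3)(1−p) = 3p − 3; against 2: (-1)p + 6(1−p) = −7p + 6.
Setting these equal: 3p − 3 = −7p + 6 ⇒ 10p = 9 ⇒ p = 9/10, and the value is (3)·(9/10) − 3 = -3/10.
For the column player: with q = P(1), equating A's and B's payoffs gives q − 1 = −9q + 6 ⇒ q = 7/10.

-3/10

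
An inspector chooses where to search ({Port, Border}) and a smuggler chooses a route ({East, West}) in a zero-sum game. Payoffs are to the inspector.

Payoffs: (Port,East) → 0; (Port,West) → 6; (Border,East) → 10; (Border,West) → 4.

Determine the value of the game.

Row minima: Port → 0, Border → 4; maximin = 4.
Column maxima: East → 10, West → 6; minimax = 6.
4 ≠ 6, so there is no saddle point; optimal play is mixed.
Let the inspector play Port with probability p. Expected payoff against East: 0p + 10(1−p) = −10p + 10; against West: 6p + 4(1−p) = 2p + 4.
Setting these equal: −10p + 10 = 2p + 4 ⇒ −12p = -6 ⇒ p = 1/2, and the value is (-10)·(1/2) + 10 = 5.
For the smuggler: with q = P(East), equating Port's and Border's payoffs gives −6q + 6 = 6q + 4 ⇒ q = 1/6.

5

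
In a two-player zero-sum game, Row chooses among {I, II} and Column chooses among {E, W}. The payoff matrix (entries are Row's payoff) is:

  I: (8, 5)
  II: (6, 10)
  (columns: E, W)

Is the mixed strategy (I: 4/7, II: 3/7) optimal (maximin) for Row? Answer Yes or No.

Against E this mix gives (4/7)·8 + (3/7)·6 = 50/7.
Against W this mix gives (4/7)·5 + (3/7)·10 = 50/7.
All of Column's active replies (E, W) yield 50/7, and no column does worse for Row. The mix makes Column indifferent and guarantees 50/7, so it is optimal.

Yes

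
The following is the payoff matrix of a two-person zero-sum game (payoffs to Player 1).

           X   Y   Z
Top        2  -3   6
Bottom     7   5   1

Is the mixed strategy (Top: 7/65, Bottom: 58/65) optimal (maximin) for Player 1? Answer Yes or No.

Against X this mix gives (7/65)·2 + (58/65)·7 = 84/13.
Against Y this mix gives (7/65)·(-3) + (58/65)·5 = 269/65.
Against Z this mix gives (7/65)·6 + (58/65)·1 = 20/13.
Player 2 will play Z, holding Player 1 to 20/13. Shifting weight toward the row that does better against Z would raise this floor (the equalizing mix achieves 33/13 against both Z and Y), so the proposed strategy is not optimal.

No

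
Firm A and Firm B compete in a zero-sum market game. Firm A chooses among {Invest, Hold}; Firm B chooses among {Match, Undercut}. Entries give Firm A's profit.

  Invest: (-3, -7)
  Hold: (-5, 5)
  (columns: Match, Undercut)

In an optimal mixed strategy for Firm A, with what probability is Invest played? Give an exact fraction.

Row minima: Invest → -7, Hold → -5; maximin = -5.
Column maxima: Match → -3, Undercut → 5; minimax = -3.
-5 ≠ -3, so there is no saddle point; optimal play is mixed.
Let Firm A play Invest with probability p. Expected payoff against Match: (-3)p + (-5)(1−p) = 2p − 5; against Undercut: (-7)p + 5(1−p) = −12p + 5.
Setting these equal: 2p − 5 = −12p + 5 ⇒ 14p = 10 ⇒ p = 5/7, and the value is (2)·(5/7) − 5 = -25/7.
For Firm B: with q = P(Match), equating Invest's and Hold's payoffs gives 4q − 7 = −10q + 5 ⇒ q = 6/7.

5/7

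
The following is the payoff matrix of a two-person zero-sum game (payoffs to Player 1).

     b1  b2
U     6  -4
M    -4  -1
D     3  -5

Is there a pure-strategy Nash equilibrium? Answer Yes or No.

Row minima: U → -4, M → -4, D → -5; maximin = -4.
Column maxima: b1 → 6, b2 → -1; minimax = -1.
-4 ≠ -1, so no pure-strategy equilibrium exists.

No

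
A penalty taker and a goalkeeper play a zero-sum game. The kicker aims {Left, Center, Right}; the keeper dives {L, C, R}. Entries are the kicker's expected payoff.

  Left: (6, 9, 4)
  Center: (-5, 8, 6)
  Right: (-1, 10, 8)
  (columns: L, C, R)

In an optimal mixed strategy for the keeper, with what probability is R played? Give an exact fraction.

Row minima: Left → 4, Center → -5, Right → -1; maximin = 4.
Column maxima: L → 6, C → 10, R → 8; minimax = 6.
4 ≠ 6, so there is no saddle point; optimal play is mixed.
Center is strictly dominated by Right, so the kicker never plays it.
C is strictly dominated by L (it gives the kicker strictly more in every row), so the keeper never plays it.
On the remaining 2×2 (Left, Right vs L, R):
Let the kicker play Left with probability p. Expected payoff against L: 6p + (-1)(1−p) = 7p − 1; against R: 4p + 8(1−p) = −4p + 8.
Setting these equal: 7p − 1 = −4p + 8 ⇒ 11p = 9 ⇒ p = 9/11, and the value is (7)·(9/11) − 1 = 52/11.
For the keeper: with q = P(L), equating Left's and Right's payoffs gives 2q + 4 = −9q + 8 ⇒ q = 4/11.

7/11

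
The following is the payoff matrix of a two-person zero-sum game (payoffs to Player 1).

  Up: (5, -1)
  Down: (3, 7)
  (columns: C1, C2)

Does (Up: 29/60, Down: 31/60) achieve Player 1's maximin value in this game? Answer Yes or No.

Against C1 this mix gives (29/60)·5 + (31/60)·3 = 119/30.
Against C2 this mix gives (29/60)·(-1) + (31/60)·7 = 47/15.
Player 2 will play C2, holding Player 1 to 47/15. Shifting weight toward the row that does better against C2 would raise this floor (the equalizing mix achieves 19/5 against both C2 and C1), so the proposed strategy is not optimal.

No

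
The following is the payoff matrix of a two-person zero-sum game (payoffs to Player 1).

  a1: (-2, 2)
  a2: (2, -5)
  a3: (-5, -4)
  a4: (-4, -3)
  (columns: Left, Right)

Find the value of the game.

Row minima: a1 → -2, a2 → -5, a3 → -5, a4 → -4; maximin = -2.
Column maxima: Left → 2, Right → 2; minimax = 2.
-2 ≠ 2, so there is no saddle point; optimal play is mixed.
a3 is strictly dominated by a1, so Player 1 never plays it.
a4 is strictly dominated by a1, so Player 1 never plays it.
On the remaining 2×2 (a1, a2 vs Left, Right):
Let Player 1 play a1 with probability p. Expected payoff against Left: (-2)p + 2(1−p) = −4p + 2; against Right: 2p + (-5)(1−p) = 7p − 5.
Setting these equal: −4p + 2 = 7p − 5 ⇒ −11p = -7 ⇒ p = 7/11, and the value is (-4)·(7/11) + 2 = -6/11.
For Player 2: with q = P(Left), equating a1's and a2's payoffs gives −4q + 2 = 7q − 5 ⇒ q = 7/11.

-6/11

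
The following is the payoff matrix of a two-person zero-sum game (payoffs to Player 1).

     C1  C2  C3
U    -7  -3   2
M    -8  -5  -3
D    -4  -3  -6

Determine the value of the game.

Row minima: U → -7, M → -8, D → -6; maximin = -6.
Column maxima: C1 → -4, C2 → -3, C3 → 2; minimax = -4.
-6 ≠ -4, so there is no saddle point; optimal play is mixed.
M is strictly dominated by U, so Player 1 never plays it.
C2 is strictly dominated by C1 (it gives Player 1 strictly more in every row), so Player 2 never plays it.
On the remaining 2×2 (U, D vs C1, C3):
Let Player 1 play U with probability p. Expected payoff against C1: (-7)p + (-4)(1−p) = −3p − 4; against C3: 2p + (-6)(1−p) = 8p − 6.
Setting these equal: −3p − 4 = 8p − 6 ⇒ −11p = -2 ⇒ p = 2/11, and the value is (-3)·(2/11) − 4 = -50/11.
For Player 2: with q = P(C1), equating U's and D's payoffs gives −9q + 2 = 2q − 6 ⇒ q = 8/11.

-50/11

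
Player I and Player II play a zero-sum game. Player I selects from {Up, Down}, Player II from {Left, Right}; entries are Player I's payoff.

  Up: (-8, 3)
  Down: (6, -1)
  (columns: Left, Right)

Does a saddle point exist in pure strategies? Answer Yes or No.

Row minima: Up → -8, Down → -1; maximin = -1.
Column maxima: Left → 6, Right → 3; minimax = 3.
-1 ≠ 3, so no pure-strategy equilibrium exists.

No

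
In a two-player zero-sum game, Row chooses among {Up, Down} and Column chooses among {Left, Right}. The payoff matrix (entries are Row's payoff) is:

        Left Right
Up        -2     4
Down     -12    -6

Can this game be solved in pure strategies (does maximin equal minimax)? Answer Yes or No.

Yes

Row minima: Up → -2, Down → -12; maximin = -2.
Column maxima: Left → -2, Right → 4; minimax = -2.
maximin = minimax = -2, so a saddle point exists.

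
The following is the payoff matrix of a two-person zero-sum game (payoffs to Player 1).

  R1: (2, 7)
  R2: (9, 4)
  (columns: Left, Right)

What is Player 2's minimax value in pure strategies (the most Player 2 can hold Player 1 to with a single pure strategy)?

Column maxima: Left → 9, Right → 7.
The smallest of these is 7.

7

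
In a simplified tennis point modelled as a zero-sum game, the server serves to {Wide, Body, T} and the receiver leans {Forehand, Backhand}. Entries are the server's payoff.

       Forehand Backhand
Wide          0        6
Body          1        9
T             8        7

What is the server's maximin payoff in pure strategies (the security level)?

7

Row minima: Wide → 0, Body → 1, T → 7.
The best of these is 7.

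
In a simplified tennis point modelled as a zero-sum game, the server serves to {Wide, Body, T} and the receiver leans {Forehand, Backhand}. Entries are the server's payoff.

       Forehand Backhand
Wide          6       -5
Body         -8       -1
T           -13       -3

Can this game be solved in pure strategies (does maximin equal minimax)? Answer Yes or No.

Row minima: Wide → -5, Body → -8, T → -13; maximin = -5.
Column maxima: Forehand → 6, Backhand → -1; minimax = -1.
-5 ≠ -1, so no pure-strategy equilibrium exists.

No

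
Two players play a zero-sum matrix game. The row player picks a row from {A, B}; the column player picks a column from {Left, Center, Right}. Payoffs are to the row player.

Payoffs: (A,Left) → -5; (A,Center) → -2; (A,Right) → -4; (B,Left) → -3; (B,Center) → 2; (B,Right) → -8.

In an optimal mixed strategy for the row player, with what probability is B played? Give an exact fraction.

Row minima: A → -5, B → -8; maximin = -5.
Column maxima: Left → -3, Center → 2, Right → -4; minimax = -4.
-5 ≠ -4, so there is no saddle point; optimal play is mixed.
Center is strictly dominated by Left (it gives the row player strictly more in every row), so the column player never plays it.
On the remaining 2×2 (A, B vs Left, Right):
Let the row player play A with probability p. Expected payoff against Left: (-5)p + (-3)(1−p) = −2p − 3; against Right: (-4)p + (-8)(1−p) = 4p − 8.
Setting these equal: −2p − 3 = 4p − 8 ⇒ −6p = -5 ⇒ p = 5/6, and the value is (-2)·(5/6) − 3 = -14/3.
For the column player: with q = P(Left), equating A's and B's payoffs gives −q − 4 = 5q − 8 ⇒ q = 2/3.

1/6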